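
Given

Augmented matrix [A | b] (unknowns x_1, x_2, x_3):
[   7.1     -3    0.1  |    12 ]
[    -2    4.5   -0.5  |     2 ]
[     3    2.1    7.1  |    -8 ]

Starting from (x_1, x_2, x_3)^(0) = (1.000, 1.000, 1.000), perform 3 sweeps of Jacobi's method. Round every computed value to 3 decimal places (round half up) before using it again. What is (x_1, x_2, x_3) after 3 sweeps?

Iteration 1:
  x_1 = (12 - (-3)·1.000 - (0.1)·1.000) / (7.1) = 2.099
  x_2 = (2 - (-2)·1.000 - (-0.5)·1.000) / (4.5) = 1.000
  x_3 = (-8 - (3)·1.000 - (2.1)·1.000) / (7.1) = -1.845
Iteration 2:
  x_1 = (12 - (-3)·1.000 - (0.1)·-1.845) / (7.1) = 2.139
  x_2 = (2 - (-2)·2.099 - (-0.5)·-1.845) / (4.5) = 1.172
  x_3 = (-8 - (3)·2.099 - (2.1)·1.000) / (7.1) = -2.309
Iteration 3:
  x_1 = (12 - (-3)·1.172 - (0.1)·-2.309) / (7.1) = 2.218
  x_2 = (2 - (-2)·2.139 - (-0.5)·-2.309) / (4.5) = 1.139
  x_3 = (-8 - (3)·2.139 - (2.1)·1.172) / (7.1) = -2.377

(2.218, 1.139, -2.377)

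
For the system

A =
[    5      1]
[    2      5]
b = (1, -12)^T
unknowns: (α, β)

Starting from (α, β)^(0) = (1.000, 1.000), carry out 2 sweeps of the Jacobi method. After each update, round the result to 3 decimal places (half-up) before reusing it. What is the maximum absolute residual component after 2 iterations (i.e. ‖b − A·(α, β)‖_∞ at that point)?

Iteration 1:
  α = (1 - (1)·1.000) / (5) = 0.000
  β = (-12 - (2)·1.000) / (5) = -2.800
Iteration 2:
  α = (1 - (1)·-2.800) / (5) = 0.760
  β = (-12 - (2)·0.000) / (5) = -2.400
Residual b − A·x = (-0.400, -1.520); ∞-norm = 1.520

1.520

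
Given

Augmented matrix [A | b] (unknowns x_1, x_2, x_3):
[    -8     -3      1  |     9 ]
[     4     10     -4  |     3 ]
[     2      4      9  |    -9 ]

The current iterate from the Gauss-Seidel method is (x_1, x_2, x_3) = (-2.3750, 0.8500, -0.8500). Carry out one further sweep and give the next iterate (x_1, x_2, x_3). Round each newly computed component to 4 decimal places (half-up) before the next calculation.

(-1.5500, 0.5800, -0.9133)

One sweep:
  x_1 = (9 - (-3)·0.8500 - (1)·-0.8500) / (-8) = -1.5500
  x_2 = (3 - (4)·-1.5500 - (-4)·-0.8500) / (10) = 0.5800
  x_3 = (-9 - (2)·-1.5500 - (4)·0.5800) / (9) = -0.9133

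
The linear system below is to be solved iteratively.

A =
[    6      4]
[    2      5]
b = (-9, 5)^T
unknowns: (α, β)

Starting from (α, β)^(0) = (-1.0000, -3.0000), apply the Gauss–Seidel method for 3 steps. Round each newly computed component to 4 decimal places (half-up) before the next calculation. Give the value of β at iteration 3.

2.0836

Iteration 1:
  α = (-9 - (4)·-3.0000) / (6) = 0.5000
  β = (5 - (2)·0.5000) / (5) = 0.8000
Iteration 2:
  α = (-9 - (4)·0.8000) / (6) = -2.0333
  β = (5 - (2)·-2.0333) / (5) = 1.8133
Iteration 3:
  α = (-9 - (4)·1.8133) / (6) = -2.7089
  β = (5 - (2)·-2.7089) / (5) = 2.0836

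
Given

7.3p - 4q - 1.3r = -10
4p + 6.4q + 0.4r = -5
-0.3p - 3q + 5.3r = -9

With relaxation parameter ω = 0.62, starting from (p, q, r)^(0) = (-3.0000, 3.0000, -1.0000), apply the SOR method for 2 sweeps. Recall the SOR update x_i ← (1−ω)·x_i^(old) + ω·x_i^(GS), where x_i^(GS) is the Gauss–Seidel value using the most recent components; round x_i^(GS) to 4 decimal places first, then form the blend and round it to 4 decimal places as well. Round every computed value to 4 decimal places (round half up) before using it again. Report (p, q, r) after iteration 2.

(-1.0010, 0.3684, -1.3691)

Iteration 1:
  p: GS value = (-10 - (-4)·3.0000 - (-1.3)·-1.0000) / (7.3) = 0.0959;  p ← (1−ω)·-3.0000 + ω·0.0959 = -1.0805
  q: GS value = (-5 - (4)·-1.0805 - (0.4)·-1.0000) / (6.4) = -0.0434;  q ← (1−ω)·3.0000 + ω·-0.0434 = 1.1131
  r: GS value = (-9 - (-0.3)·-1.0805 - (-3)·1.1131) / (5.3) = -1.1292;  r ← (1−ω)·-1.0000 + ω·-1.1292 = -1.0801
Iteration 2:
  p: GS value = (-10 - (-4)·1.1131 - (-1.3)·-1.0801) / (7.3) = -0.9523;  p ← (1−ω)·-1.0805 + ω·-0.9523 = -1.0010
  q: GS value = (-5 - (4)·-1.0010 - (0.4)·-1.0801) / (6.4) = -0.0881;  q ← (1−ω)·1.1131 + ω·-0.0881 = 0.3684
  r: GS value = (-9 - (-0.3)·-1.0010 - (-3)·0.3684) / (5.3) = -1.5462;  r ← (1−ω)·-1.0801 + ω·-1.5462 = -1.3691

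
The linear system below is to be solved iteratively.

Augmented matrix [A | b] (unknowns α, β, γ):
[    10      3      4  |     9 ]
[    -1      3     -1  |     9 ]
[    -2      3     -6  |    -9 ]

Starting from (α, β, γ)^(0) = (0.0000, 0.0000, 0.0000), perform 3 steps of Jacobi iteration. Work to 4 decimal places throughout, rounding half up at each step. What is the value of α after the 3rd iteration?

Iteration 1:
  α = (9 - (3)·0.0000 - (4)·0.0000) / (10) = 0.9000
  β = (9 - (-1)·0.0000 - (-1)·0.0000) / (3) = 3.0000
  γ = (-9 - (-2)·0.0000 - (3)·0.0000) / (-6) = 1.5000
Iteration 2:
  α = (9 - (3)·3.0000 - (4)·1.5000) / (10) = -0.6000
  β = (9 - (-1)·0.9000 - (-1)·1.5000) / (3) = 3.8000
  γ = (-9 - (-2)·0.9000 - (3)·3.0000) / (-6) = 2.7000
Iteration 3:
  α = (9 - (3)·3.8000 - (4)·2.7000) / (10) = -1.3200
  β = (9 - (-1)·-0.6000 - (-1)·2.7000) / (3) = 3.7000
  γ = (-9 - (-2)·-0.6000 - (3)·3.8000) / (-6) = 3.6000

-1.3200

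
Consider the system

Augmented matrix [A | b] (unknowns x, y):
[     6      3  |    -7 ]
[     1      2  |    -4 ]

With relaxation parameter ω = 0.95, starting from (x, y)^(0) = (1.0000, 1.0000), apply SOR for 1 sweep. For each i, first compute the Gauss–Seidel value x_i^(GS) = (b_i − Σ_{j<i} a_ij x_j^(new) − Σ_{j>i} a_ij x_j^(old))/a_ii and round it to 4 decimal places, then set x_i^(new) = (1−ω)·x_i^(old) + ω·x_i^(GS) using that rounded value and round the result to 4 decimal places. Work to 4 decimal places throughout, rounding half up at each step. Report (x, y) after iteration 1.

Iteration 1:
  x: GS value = (-7 - (3)·1.0000) / (6) = -1.6667;  x ← (1−ω)·1.0000 + ω·-1.6667 = -1.5334
  y: GS value = (-4 - (1)·-1.5334) / (2) = -1.2333;  y ← (1−ω)·1.0000 + ω·-1.2333 = -1.1216

(-1.5334, -1.1216)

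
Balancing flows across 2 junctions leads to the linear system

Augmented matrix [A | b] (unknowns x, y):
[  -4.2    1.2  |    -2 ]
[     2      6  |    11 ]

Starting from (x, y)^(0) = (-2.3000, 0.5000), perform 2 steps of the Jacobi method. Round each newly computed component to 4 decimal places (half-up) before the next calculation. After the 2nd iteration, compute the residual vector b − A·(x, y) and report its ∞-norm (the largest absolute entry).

1.2000

Iteration 1:
  x = (-2 - (1.2)·0.5000) / (-4.2) = 0.6190
  y = (11 - (2)·-2.3000) / (6) = 2.6000
Iteration 2:
  x = (-2 - (1.2)·2.6000) / (-4.2) = 1.2190
  y = (11 - (2)·0.6190) / (6) = 1.6270
Residual b − A·x = (1.1674, -1.2000); ∞-norm = 1.2000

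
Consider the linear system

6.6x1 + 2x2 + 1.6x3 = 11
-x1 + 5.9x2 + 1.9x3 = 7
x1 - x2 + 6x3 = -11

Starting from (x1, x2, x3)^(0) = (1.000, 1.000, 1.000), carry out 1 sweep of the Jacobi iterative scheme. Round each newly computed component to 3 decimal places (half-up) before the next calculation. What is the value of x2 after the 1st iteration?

Iteration 1:
  x1 = (11 - (2)·1.000 - (1.6)·1.000) / (6.6) = 1.121
  x2 = (7 - (-1)·1.000 - (1.9)·1.000) / (5.9) = 1.034
  x3 = (-11 - (1)·1.000 - (-1)·1.000) / (6) = -1.833

1.034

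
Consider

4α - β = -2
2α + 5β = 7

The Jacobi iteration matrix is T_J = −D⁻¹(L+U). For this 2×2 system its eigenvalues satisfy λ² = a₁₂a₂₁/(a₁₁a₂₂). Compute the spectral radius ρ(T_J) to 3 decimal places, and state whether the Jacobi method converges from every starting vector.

0.316

a₁₂a₂₁/(a₁₁a₂₂) = (-1)·(2) / ((4)·(5)) = -0.100000
ρ = √|-0.100000| = √0.100000 = 0.316
ρ < 1, so Jacobi converges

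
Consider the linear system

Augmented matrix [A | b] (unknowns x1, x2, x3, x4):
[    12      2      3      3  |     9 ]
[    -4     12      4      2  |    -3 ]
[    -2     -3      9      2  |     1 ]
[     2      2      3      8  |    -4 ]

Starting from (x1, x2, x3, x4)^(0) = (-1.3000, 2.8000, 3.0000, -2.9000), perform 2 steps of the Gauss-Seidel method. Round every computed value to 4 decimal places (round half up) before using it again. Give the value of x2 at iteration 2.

Iteration 1:
  x1 = (9 - (2)·2.8000 - (3)·3.0000 - (3)·-2.9000) / (12) = 0.2583
  x2 = (-3 - (-4)·0.2583 - (4)·3.0000 - (2)·-2.9000) / (12) = -0.6806
  x3 = (1 - (-2)·0.2583 - (-3)·-0.6806 - (2)·-2.9000) / (9) = 0.5861
  x4 = (-4 - (2)·0.2583 - (2)·-0.6806 - (3)·0.5861) / (8) = -0.6142
Iteration 2:
  x1 = (9 - (2)·-0.6806 - (3)·0.5861 - (3)·-0.6142) / (12) = 0.8705
  x2 = (-3 - (-4)·0.8705 - (4)·0.5861 - (2)·-0.6142) / (12) = -0.0528
  x3 = (1 - (-2)·0.8705 - (-3)·-0.0528 - (2)·-0.6142) / (9) = 0.4234
  x4 = (-4 - (2)·0.8705 - (2)·-0.0528 - (3)·0.4234) / (8) = -0.8632

-0.0528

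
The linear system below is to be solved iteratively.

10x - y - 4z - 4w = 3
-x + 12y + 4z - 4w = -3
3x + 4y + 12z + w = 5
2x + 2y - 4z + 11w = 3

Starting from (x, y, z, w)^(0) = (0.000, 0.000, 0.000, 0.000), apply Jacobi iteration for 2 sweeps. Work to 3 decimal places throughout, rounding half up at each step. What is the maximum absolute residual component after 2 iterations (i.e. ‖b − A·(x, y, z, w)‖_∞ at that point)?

Iteration 1:
  x = (3 - (-1)·0.000 - (-4)·0.000 - (-4)·0.000) / (10) = 0.300
  y = (-3 - (-1)·0.000 - (4)·0.000 - (-4)·0.000) / (12) = -0.250
  z = (5 - (3)·0.000 - (4)·0.000 - (1)·0.000) / (12) = 0.417
  w = (3 - (2)·0.000 - (2)·0.000 - (-4)·0.000) / (11) = 0.273
Iteration 2:
  x = (3 - (-1)·-0.250 - (-4)·0.417 - (-4)·0.273) / (10) = 0.551
  y = (-3 - (-1)·0.300 - (4)·0.417 - (-4)·0.273) / (12) = -0.273
  z = (5 - (3)·0.300 - (4)·-0.250 - (1)·0.273) / (12) = 0.402
  w = (3 - (2)·0.300 - (2)·-0.250 - (-4)·0.417) / (11) = 0.415
Residual b − A·x = (0.485, 0.879, -0.800, -0.513); ∞-norm = 0.879

0.879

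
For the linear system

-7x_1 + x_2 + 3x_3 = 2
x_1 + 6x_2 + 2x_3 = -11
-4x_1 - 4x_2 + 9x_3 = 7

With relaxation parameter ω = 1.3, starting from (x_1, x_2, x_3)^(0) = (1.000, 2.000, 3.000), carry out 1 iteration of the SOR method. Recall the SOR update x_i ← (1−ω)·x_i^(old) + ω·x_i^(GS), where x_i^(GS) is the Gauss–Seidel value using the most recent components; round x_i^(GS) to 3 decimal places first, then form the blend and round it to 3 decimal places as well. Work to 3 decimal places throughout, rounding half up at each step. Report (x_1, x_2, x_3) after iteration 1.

(1.372, -4.581, -1.742)

Iteration 1:
  x_1: GS value = (2 - (1)·2.000 - (3)·3.000) / (-7) = 1.286;  x_1 ← (1−ω)·1.000 + ω·1.286 = 1.372
  x_2: GS value = (-11 - (1)·1.372 - (2)·3.000) / (6) = -3.062;  x_2 ← (1−ω)·2.000 + ω·-3.062 = -4.581
  x_3: GS value = (7 - (-4)·1.372 - (-4)·-4.581) / (9) = -0.648;  x_3 ← (1−ω)·3.000 + ω·-0.648 = -1.742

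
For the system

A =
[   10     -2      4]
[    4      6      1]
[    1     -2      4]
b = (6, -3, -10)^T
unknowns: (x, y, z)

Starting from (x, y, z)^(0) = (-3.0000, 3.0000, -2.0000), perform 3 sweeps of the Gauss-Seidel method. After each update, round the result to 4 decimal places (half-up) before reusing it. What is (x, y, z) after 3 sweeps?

Iteration 1:
  x = (6 - (-2)·3.0000 - (4)·-2.0000) / (10) = 2.0000
  y = (-3 - (4)·2.0000 - (1)·-2.0000) / (6) = -1.5000
  z = (-10 - (1)·2.0000 - (-2)·-1.5000) / (4) = -3.7500
Iteration 2:
  x = (6 - (-2)·-1.5000 - (4)·-3.7500) / (10) = 1.8000
  y = (-3 - (4)·1.8000 - (1)·-3.7500) / (6) = -1.0750
  z = (-10 - (1)·1.8000 - (-2)·-1.0750) / (4) = -3.4875
Iteration 3:
  x = (6 - (-2)·-1.0750 - (4)·-3.4875) / (10) = 1.7800
  y = (-3 - (4)·1.7800 - (1)·-3.4875) / (6) = -1.1054
  z = (-10 - (1)·1.7800 - (-2)·-1.1054) / (4) = -3.4977

(1.7800, -1.1054, -3.4977)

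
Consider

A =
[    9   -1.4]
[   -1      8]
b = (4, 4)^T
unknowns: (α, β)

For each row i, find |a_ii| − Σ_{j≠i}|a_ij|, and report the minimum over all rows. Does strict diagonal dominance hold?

row 1: |9| − (1.4) = 7.6
row 2: |8| − (1) = 7
minimum over rows = 7 → strictly diagonally dominant (convergence guaranteed)

7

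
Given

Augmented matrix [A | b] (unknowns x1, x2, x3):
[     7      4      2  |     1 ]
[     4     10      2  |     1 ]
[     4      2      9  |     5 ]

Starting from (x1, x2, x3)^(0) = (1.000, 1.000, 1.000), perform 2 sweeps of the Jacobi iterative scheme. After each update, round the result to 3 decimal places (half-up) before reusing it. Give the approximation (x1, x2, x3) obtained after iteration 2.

Iteration 1:
  x1 = (1 - (4)·1.000 - (2)·1.000) / (7) = -0.714
  x2 = (1 - (4)·1.000 - (2)·1.000) / (10) = -0.500
  x3 = (5 - (4)·1.000 - (2)·1.000) / (9) = -0.111
Iteration 2:
  x1 = (1 - (4)·-0.500 - (2)·-0.111) / (7) = 0.460
  x2 = (1 - (4)·-0.714 - (2)·-0.111) / (10) = 0.408
  x3 = (5 - (4)·-0.714 - (2)·-0.500) / (9) = 0.984

(0.460, 0.408, 0.984)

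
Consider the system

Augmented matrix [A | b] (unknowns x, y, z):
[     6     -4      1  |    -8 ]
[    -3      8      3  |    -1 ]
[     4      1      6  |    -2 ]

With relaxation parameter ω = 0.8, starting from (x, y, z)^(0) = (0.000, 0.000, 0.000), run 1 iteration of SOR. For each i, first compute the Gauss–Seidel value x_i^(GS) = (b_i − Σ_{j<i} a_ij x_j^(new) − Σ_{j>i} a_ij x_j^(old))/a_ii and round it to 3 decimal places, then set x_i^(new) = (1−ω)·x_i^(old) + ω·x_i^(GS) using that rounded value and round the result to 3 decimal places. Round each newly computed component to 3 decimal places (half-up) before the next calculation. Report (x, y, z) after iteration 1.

Iteration 1:
  x: GS value = (-8 - (-4)·0.000 - (1)·0.000) / (6) = -1.333;  x ← (1−ω)·0.000 + ω·-1.333 = -1.066
  y: GS value = (-1 - (-3)·-1.066 - (3)·0.000) / (8) = -0.525;  y ← (1−ω)·0.000 + ω·-0.525 = -0.420
  z: GS value = (-2 - (4)·-1.066 - (1)·-0.420) / (6) = 0.447;  z ← (1−ω)·0.000 + ω·0.447 = 0.358

(-1.066, -0.420, 0.358)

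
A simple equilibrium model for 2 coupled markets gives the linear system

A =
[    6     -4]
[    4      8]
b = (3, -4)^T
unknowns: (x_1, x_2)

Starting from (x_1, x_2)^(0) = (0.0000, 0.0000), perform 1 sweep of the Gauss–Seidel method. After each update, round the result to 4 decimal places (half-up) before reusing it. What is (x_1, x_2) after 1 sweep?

Iteration 1:
  x_1 = (3 - (-4)·0.0000) / (6) = 0.5000
  x_2 = (-4 - (4)·0.5000) / (8) = -0.7500

(0.5000, -0.7500)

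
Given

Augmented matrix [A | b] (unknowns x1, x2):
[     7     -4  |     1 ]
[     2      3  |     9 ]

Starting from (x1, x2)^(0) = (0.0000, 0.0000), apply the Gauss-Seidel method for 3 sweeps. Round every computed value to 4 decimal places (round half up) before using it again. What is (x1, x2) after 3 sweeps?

(1.1704, 2.2197)

Iteration 1:
  x1 = (1 - (-4)·0.0000) / (7) = 0.1429
  x2 = (9 - (2)·0.1429) / (3) = 2.9047
Iteration 2:
  x1 = (1 - (-4)·2.9047) / (7) = 1.8027
  x2 = (9 - (2)·1.8027) / (3) = 1.7982
Iteration 3:
  x1 = (1 - (-4)·1.7982) / (7) = 1.1704
  x2 = (9 - (2)·1.1704) / (3) = 2.2197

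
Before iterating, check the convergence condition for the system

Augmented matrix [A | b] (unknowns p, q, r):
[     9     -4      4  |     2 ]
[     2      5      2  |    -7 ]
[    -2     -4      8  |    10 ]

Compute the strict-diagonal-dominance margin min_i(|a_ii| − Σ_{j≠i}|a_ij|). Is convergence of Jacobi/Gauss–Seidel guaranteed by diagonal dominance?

row 1: |9| − (4+4) = 1
row 2: |5| − (2+2) = 1
row 3: |8| − (2+4) = 2
minimum over rows = 1 → strictly diagonally dominant (convergence guaranteed)

1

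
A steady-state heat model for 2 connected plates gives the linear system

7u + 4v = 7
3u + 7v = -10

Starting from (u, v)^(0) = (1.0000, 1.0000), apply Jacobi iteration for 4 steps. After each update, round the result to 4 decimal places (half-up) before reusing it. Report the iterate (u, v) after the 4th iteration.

(2.3211, -2.2520)

Iteration 1:
  u = (7 - (4)·1.0000) / (7) = 0.4286
  v = (-10 - (3)·1.0000) / (7) = -1.8571
Iteration 2:
  u = (7 - (4)·-1.8571) / (7) = 2.0612
  v = (-10 - (3)·0.4286) / (7) = -1.6123
Iteration 3:
  u = (7 - (4)·-1.6123) / (7) = 1.9213
  v = (-10 - (3)·2.0612) / (7) = -2.3119
Iteration 4:
  u = (7 - (4)·-2.3119) / (7) = 2.3211
  v = (-10 - (3)·1.9213) / (7) = -2.2520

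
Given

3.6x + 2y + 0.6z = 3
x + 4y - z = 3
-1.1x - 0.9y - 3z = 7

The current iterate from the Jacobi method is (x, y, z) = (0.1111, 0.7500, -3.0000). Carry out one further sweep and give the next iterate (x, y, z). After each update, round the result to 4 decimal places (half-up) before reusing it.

(0.9167, -0.0278, -2.5991)

One sweep:
  x = (3 - (2)·0.7500 - (0.6)·-3.0000) / (3.6) = 0.9167
  y = (3 - (1)·0.1111 - (-1)·-3.0000) / (4) = -0.0278
  z = (7 - (-1.1)·0.1111 - (-0.9)·0.7500) / (-3) = -2.5991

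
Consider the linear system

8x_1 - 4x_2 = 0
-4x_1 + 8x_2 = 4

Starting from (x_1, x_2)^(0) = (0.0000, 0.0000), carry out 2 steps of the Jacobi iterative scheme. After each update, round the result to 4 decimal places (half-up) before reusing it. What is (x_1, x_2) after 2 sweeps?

(0.2500, 0.5000)

Iteration 1:
  x_1 = (0 - (-4)·0.0000) / (8) = 0.0000
  x_2 = (4 - (-4)·0.0000) / (8) = 0.5000
Iteration 2:
  x_1 = (0 - (-4)·0.5000) / (8) = 0.2500
  x_2 = (4 - (-4)·0.0000) / (8) = 0.5000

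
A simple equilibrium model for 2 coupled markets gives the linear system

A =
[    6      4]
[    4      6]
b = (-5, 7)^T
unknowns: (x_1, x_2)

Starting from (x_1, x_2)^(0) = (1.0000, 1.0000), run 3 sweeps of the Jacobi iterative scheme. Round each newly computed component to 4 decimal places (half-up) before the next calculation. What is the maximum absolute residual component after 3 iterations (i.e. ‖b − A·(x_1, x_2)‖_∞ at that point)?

Iteration 1:
  x_1 = (-5 - (4)·1.0000) / (6) = -1.5000
  x_2 = (7 - (4)·1.0000) / (6) = 0.5000
Iteration 2:
  x_1 = (-5 - (4)·0.5000) / (6) = -1.1667
  x_2 = (7 - (4)·-1.5000) / (6) = 2.1667
Iteration 3:
  x_1 = (-5 - (4)·2.1667) / (6) = -2.2778
  x_2 = (7 - (4)·-1.1667) / (6) = 1.9445
Residual b − A·x = (0.8888, 4.4442); ∞-norm = 4.4442

4.4442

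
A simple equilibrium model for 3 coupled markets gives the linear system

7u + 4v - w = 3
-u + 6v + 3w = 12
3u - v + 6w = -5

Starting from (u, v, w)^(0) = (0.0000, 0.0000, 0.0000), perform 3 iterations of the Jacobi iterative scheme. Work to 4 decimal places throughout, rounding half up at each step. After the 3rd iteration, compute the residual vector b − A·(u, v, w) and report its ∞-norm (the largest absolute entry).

Iteration 1:
  u = (3 - (4)·0.0000 - (-1)·0.0000) / (7) = 0.4286
  v = (12 - (-1)·0.0000 - (3)·0.0000) / (6) = 2.0000
  w = (-5 - (3)·0.0000 - (-1)·0.0000) / (6) = -0.8333
Iteration 2:
  u = (3 - (4)·2.0000 - (-1)·-0.8333) / (7) = -0.8333
  v = (12 - (-1)·0.4286 - (3)·-0.8333) / (6) = 2.4881
  w = (-5 - (3)·0.4286 - (-1)·2.0000) / (6) = -0.7143
Iteration 3:
  u = (3 - (4)·2.4881 - (-1)·-0.7143) / (7) = -1.0952
  v = (12 - (-1)·-0.8333 - (3)·-0.7143) / (6) = 2.2183
  w = (-5 - (3)·-0.8333 - (-1)·2.4881) / (6) = -0.0020
Residual b − A·x = (1.7912, -2.3990, 0.5159); ∞-norm = 2.3990

2.3990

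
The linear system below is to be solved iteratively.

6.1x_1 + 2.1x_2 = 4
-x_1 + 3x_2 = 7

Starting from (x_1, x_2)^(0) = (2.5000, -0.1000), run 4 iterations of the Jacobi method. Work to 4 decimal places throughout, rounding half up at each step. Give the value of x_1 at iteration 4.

Iteration 1:
  x_1 = (4 - (2.1)·-0.1000) / (6.1) = 0.6902
  x_2 = (7 - (-1)·2.5000) / (3) = 3.1667
Iteration 2:
  x_1 = (4 - (2.1)·3.1667) / (6.1) = -0.4344
  x_2 = (7 - (-1)·0.6902) / (3) = 2.5634
Iteration 3:
  x_1 = (4 - (2.1)·2.5634) / (6.1) = -0.2267
  x_2 = (7 - (-1)·-0.4344) / (3) = 2.1885
Iteration 4:
  x_1 = (4 - (2.1)·2.1885) / (6.1) = -0.0977
  x_2 = (7 - (-1)·-0.2267) / (3) = 2.2578

-0.0977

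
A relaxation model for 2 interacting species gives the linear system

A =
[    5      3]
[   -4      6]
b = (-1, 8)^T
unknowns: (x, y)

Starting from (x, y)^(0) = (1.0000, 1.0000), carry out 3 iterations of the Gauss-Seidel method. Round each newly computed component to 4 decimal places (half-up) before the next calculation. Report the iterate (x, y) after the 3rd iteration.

Iteration 1:
  x = (-1 - (3)·1.0000) / (5) = -0.8000
  y = (8 - (-4)·-0.8000) / (6) = 0.8000
Iteration 2:
  x = (-1 - (3)·0.8000) / (5) = -0.6800
  y = (8 - (-4)·-0.6800) / (6) = 0.8800
Iteration 3:
  x = (-1 - (3)·0.8800) / (5) = -0.7280
  y = (8 - (-4)·-0.7280) / (6) = 0.8480

(-0.7280, 0.8480)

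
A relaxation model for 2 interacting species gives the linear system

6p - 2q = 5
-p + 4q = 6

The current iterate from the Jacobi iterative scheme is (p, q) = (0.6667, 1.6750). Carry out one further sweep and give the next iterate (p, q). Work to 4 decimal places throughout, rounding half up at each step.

One sweep:
  p = (5 - (-2)·1.6750) / (6) = 1.3917
  q = (6 - (-1)·0.6667) / (4) = 1.6667

(1.3917, 1.6667)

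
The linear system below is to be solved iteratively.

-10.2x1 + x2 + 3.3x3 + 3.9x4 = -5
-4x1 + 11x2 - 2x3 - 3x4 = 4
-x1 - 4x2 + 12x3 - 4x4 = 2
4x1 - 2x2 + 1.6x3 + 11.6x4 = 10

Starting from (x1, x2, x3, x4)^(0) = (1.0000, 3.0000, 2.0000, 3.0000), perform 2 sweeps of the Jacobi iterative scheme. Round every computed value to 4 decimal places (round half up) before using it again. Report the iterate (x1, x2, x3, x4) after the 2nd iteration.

(1.6954, 1.9172, 1.2708, -0.0082)

Iteration 1:
  x1 = (-5 - (1)·3.0000 - (3.3)·2.0000 - (3.9)·3.0000) / (-10.2) = 2.5784
  x2 = (4 - (-4)·1.0000 - (-2)·2.0000 - (-3)·3.0000) / (11) = 1.9091
  x3 = (2 - (-1)·1.0000 - (-4)·3.0000 - (-4)·3.0000) / (12) = 2.2500
  x4 = (10 - (4)·1.0000 - (-2)·3.0000 - (1.6)·2.0000) / (11.6) = 0.7586
Iteration 2:
  x1 = (-5 - (1)·1.9091 - (3.3)·2.2500 - (3.9)·0.7586) / (-10.2) = 1.6954
  x2 = (4 - (-4)·2.5784 - (-2)·2.2500 - (-3)·0.7586) / (11) = 1.9172
  x3 = (2 - (-1)·2.5784 - (-4)·1.9091 - (-4)·0.7586) / (12) = 1.2708
  x4 = (10 - (4)·2.5784 - (-2)·1.9091 - (1.6)·2.2500) / (11.6) = -0.0082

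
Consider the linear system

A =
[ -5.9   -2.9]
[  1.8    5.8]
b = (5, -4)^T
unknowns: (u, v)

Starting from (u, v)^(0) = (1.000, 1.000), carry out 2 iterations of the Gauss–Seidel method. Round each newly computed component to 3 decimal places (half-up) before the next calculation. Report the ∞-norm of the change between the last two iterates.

0.626

Iteration 1:
  u = (5 - (-2.9)·1.000) / (-5.9) = -1.339
  v = (-4 - (1.8)·-1.339) / (5.8) = -0.274
Iteration 2:
  u = (5 - (-2.9)·-0.274) / (-5.9) = -0.713
  v = (-4 - (1.8)·-0.713) / (5.8) = -0.468
Change: (0.626, -0.194) → max |·| = 0.626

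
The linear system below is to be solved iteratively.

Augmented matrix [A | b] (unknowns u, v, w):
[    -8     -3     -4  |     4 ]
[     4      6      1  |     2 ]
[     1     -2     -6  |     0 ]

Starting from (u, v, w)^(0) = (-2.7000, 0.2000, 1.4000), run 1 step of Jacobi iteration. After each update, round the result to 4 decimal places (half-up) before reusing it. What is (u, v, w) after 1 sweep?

Iteration 1:
  u = (4 - (-3)·0.2000 - (-4)·1.4000) / (-8) = -1.2750
  v = (2 - (4)·-2.7000 - (1)·1.4000) / (6) = 1.9000
  w = (0 - (1)·-2.7000 - (-2)·0.2000) / (-6) = -0.5167

(-1.2750, 1.9000, -0.5167)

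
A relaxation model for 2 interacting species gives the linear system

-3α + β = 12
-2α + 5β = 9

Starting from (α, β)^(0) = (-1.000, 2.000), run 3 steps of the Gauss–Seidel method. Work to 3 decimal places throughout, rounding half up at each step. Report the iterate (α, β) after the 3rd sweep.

(-3.913, 0.235)

Iteration 1:
  α = (12 - (1)·2.000) / (-3) = -3.333
  β = (9 - (-2)·-3.333) / (5) = 0.467
Iteration 2:
  α = (12 - (1)·0.467) / (-3) = -3.844
  β = (9 - (-2)·-3.844) / (5) = 0.262
Iteration 3:
  α = (12 - (1)·0.262) / (-3) = -3.913
  β = (9 - (-2)·-3.913) / (5) = 0.235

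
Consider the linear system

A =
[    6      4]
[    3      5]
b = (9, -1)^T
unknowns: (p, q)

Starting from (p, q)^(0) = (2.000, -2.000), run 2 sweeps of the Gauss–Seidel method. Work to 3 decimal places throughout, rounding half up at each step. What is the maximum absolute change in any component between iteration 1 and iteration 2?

0.066

Iteration 1:
  p = (9 - (4)·-2.000) / (6) = 2.833
  q = (-1 - (3)·2.833) / (5) = -1.900
Iteration 2:
  p = (9 - (4)·-1.900) / (6) = 2.767
  q = (-1 - (3)·2.767) / (5) = -1.860
Change: (-0.066, 0.040) → max |·| = 0.066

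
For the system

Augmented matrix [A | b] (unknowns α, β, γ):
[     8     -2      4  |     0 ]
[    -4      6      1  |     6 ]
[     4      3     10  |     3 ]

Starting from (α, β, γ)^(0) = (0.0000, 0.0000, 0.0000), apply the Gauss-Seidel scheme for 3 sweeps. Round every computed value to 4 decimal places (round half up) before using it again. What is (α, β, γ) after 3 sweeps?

Iteration 1:
  α = (0 - (-2)·0.0000 - (4)·0.0000) / (8) = 0.0000
  β = (6 - (-4)·0.0000 - (1)·0.0000) / (6) = 1.0000
  γ = (3 - (4)·0.0000 - (3)·1.0000) / (10) = 0.0000
Iteration 2:
  α = (0 - (-2)·1.0000 - (4)·0.0000) / (8) = 0.2500
  β = (6 - (-4)·0.2500 - (1)·0.0000) / (6) = 1.1667
  γ = (3 - (4)·0.2500 - (3)·1.1667) / (10) = -0.1500
Iteration 3:
  α = (0 - (-2)·1.1667 - (4)·-0.1500) / (8) = 0.3667
  β = (6 - (-4)·0.3667 - (1)·-0.1500) / (6) = 1.2695
  γ = (3 - (4)·0.3667 - (3)·1.2695) / (10) = -0.2275

(0.3667, 1.2695, -0.2275)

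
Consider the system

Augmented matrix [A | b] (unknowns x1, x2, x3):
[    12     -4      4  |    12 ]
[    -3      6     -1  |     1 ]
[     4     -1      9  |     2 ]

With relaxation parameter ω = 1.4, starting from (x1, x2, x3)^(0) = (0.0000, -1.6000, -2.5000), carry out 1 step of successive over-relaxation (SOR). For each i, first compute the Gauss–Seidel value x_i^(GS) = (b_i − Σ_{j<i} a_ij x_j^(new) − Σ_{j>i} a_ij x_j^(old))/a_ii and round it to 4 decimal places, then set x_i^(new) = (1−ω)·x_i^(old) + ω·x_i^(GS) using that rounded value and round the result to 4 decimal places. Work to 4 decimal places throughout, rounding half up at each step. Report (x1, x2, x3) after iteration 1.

(1.8200, 1.5640, 0.4219)

Iteration 1:
  x1: GS value = (12 - (-4)·-1.6000 - (4)·-2.5000) / (12) = 1.3000;  x1 ← (1−ω)·0.0000 + ω·1.3000 = 1.8200
  x2: GS value = (1 - (-3)·1.8200 - (-1)·-2.5000) / (6) = 0.6600;  x2 ← (1−ω)·-1.6000 + ω·0.6600 = 1.5640
  x3: GS value = (2 - (4)·1.8200 - (-1)·1.5640) / (9) = -0.4129;  x3 ← (1−ω)·-2.5000 + ω·-0.4129 = 0.4219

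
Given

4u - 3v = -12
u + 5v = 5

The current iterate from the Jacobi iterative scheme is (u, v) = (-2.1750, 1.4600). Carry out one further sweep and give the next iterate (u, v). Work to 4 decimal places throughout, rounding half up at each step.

(-1.9050, 1.4350)

One sweep:
  u = (-12 - (-3)·1.4600) / (4) = -1.9050
  v = (5 - (1)·-2.1750) / (5) = 1.4350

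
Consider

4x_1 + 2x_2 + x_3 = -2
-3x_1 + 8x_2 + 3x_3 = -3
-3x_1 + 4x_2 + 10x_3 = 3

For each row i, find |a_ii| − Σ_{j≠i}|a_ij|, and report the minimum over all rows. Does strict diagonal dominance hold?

1

row 1: |4| − (2+1) = 1
row 2: |8| − (3+3) = 2
row 3: |10| − (3+4) = 3
minimum over rows = 1 → strictly diagonally dominant (convergence guaranteed)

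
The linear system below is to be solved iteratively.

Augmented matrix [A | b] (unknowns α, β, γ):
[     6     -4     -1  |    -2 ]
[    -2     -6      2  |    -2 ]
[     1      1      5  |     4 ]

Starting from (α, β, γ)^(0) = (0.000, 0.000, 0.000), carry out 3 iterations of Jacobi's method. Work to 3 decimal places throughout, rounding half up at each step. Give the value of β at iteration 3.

Iteration 1:
  α = (-2 - (-4)·0.000 - (-1)·0.000) / (6) = -0.333
  β = (-2 - (-2)·0.000 - (2)·0.000) / (-6) = 0.333
  γ = (4 - (1)·0.000 - (1)·0.000) / (5) = 0.800
Iteration 2:
  α = (-2 - (-4)·0.333 - (-1)·0.800) / (6) = 0.022
  β = (-2 - (-2)·-0.333 - (2)·0.800) / (-6) = 0.711
  γ = (4 - (1)·-0.333 - (1)·0.333) / (5) = 0.800
Iteration 3:
  α = (-2 - (-4)·0.711 - (-1)·0.800) / (6) = 0.274
  β = (-2 - (-2)·0.022 - (2)·0.800) / (-6) = 0.593
  γ = (4 - (1)·0.022 - (1)·0.711) / (5) = 0.653

0.593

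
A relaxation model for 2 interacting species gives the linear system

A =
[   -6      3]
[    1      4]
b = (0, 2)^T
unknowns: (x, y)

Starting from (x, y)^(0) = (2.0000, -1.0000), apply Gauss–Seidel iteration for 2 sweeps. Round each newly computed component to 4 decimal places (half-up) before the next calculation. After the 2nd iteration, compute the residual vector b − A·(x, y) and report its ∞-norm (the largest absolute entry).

0.6093

Iteration 1:
  x = (0 - (3)·-1.0000) / (-6) = -0.5000
  y = (2 - (1)·-0.5000) / (4) = 0.6250
Iteration 2:
  x = (0 - (3)·0.6250) / (-6) = 0.3125
  y = (2 - (1)·0.3125) / (4) = 0.4219
Residual b − A·x = (0.6093, -0.0001); ∞-norm = 0.6093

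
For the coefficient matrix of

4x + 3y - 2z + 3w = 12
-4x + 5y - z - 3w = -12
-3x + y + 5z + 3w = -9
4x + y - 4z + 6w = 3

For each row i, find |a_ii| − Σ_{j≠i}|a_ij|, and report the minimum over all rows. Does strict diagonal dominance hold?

-4

row 1: |4| − (3+2+3) = -4
row 2: |5| − (4+1+3) = -3
row 3: |5| − (3+1+3) = -2
row 4: |6| − (4+1+4) = -3
minimum over rows = -4 → not strictly diagonally dominant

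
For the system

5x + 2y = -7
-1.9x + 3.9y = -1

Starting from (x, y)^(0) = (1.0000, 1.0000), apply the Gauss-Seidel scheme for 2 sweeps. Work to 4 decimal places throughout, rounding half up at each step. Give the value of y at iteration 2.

-0.7176

Iteration 1:
  x = (-7 - (2)·1.0000) / (5) = -1.8000
  y = (-1 - (-1.9)·-1.8000) / (3.9) = -1.1333
Iteration 2:
  x = (-7 - (2)·-1.1333) / (5) = -0.9467
  y = (-1 - (-1.9)·-0.9467) / (3.9) = -0.7176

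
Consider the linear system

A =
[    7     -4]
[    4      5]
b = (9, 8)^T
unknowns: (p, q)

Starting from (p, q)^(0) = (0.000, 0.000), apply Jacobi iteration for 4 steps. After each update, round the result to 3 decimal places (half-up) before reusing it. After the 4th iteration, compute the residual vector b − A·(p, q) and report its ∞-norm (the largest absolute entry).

1.882

Iteration 1:
  p = (9 - (-4)·0.000) / (7) = 1.286
  q = (8 - (4)·0.000) / (5) = 1.600
Iteration 2:
  p = (9 - (-4)·1.600) / (7) = 2.200
  q = (8 - (4)·1.286) / (5) = 0.571
Iteration 3:
  p = (9 - (-4)·0.571) / (7) = 1.612
  q = (8 - (4)·2.200) / (5) = -0.160
Iteration 4:
  p = (9 - (-4)·-0.160) / (7) = 1.194
  q = (8 - (4)·1.612) / (5) = 0.310
Residual b − A·x = (1.882, 1.674); ∞-norm = 1.882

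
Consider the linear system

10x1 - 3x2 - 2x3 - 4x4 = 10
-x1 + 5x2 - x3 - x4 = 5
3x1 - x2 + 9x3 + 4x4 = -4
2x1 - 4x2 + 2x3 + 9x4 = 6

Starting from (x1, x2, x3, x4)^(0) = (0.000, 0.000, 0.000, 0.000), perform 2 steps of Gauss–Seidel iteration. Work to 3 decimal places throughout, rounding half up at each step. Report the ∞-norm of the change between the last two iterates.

Iteration 1:
  x1 = (10 - (-3)·0.000 - (-2)·0.000 - (-4)·0.000) / (10) = 1.000
  x2 = (5 - (-1)·1.000 - (-1)·0.000 - (-1)·0.000) / (5) = 1.200
  x3 = (-4 - (3)·1.000 - (-1)·1.200 - (4)·0.000) / (9) = -0.644
  x4 = (6 - (2)·1.000 - (-4)·1.200 - (2)·-0.644) / (9) = 1.121
Iteration 2:
  x1 = (10 - (-3)·1.200 - (-2)·-0.644 - (-4)·1.121) / (10) = 1.680
  x2 = (5 - (-1)·1.680 - (-1)·-0.644 - (-1)·1.121) / (5) = 1.431
  x3 = (-4 - (3)·1.680 - (-1)·1.431 - (4)·1.121) / (9) = -1.344
  x4 = (6 - (2)·1.680 - (-4)·1.431 - (2)·-1.344) / (9) = 1.228
Change: (0.680, 0.231, -0.700, 0.107) → max |·| = 0.700

0.700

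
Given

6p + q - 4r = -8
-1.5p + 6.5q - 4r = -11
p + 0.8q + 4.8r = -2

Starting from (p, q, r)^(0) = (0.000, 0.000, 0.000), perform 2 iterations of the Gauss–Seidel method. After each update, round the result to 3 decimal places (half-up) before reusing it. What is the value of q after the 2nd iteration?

-1.774

Iteration 1:
  p = (-8 - (1)·0.000 - (-4)·0.000) / (6) = -1.333
  q = (-11 - (-1.5)·-1.333 - (-4)·0.000) / (6.5) = -2.000
  r = (-2 - (1)·-1.333 - (0.8)·-2.000) / (4.8) = 0.194
Iteration 2:
  p = (-8 - (1)·-2.000 - (-4)·0.194) / (6) = -0.871
  q = (-11 - (-1.5)·-0.871 - (-4)·0.194) / (6.5) = -1.774
  r = (-2 - (1)·-0.871 - (0.8)·-1.774) / (4.8) = 0.060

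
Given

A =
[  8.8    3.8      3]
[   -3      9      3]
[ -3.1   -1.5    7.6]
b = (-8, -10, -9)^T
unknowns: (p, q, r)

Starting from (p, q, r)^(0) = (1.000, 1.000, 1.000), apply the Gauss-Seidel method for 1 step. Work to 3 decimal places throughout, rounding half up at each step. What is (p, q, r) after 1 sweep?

Iteration 1:
  p = (-8 - (3.8)·1.000 - (3)·1.000) / (8.8) = -1.682
  q = (-10 - (-3)·-1.682 - (3)·1.000) / (9) = -2.005
  r = (-9 - (-3.1)·-1.682 - (-1.5)·-2.005) / (7.6) = -2.266

(-1.682, -2.005, -2.266)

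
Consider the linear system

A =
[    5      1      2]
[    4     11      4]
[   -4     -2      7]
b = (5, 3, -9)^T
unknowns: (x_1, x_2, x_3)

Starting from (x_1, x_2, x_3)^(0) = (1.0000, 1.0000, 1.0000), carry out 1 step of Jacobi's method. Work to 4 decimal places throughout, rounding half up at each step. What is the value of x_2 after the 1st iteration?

Iteration 1:
  x_1 = (5 - (1)·1.0000 - (2)·1.0000) / (5) = 0.4000
  x_2 = (3 - (4)·1.0000 - (4)·1.0000) / (11) = -0.4545
  x_3 = (-9 - (-4)·1.0000 - (-2)·1.0000) / (7) = -0.4286

-0.4545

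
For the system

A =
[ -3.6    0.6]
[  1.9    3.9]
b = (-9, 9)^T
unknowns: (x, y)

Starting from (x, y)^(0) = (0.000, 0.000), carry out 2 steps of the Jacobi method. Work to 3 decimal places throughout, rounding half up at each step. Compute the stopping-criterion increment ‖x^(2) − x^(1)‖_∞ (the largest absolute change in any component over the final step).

Iteration 1:
  x = (-9 - (0.6)·0.000) / (-3.6) = 2.500
  y = (9 - (1.9)·0.000) / (3.9) = 2.308
Iteration 2:
  x = (-9 - (0.6)·2.308) / (-3.6) = 2.885
  y = (9 - (1.9)·2.500) / (3.9) = 1.090
Change: (0.385, -1.218) → max |·| = 1.218

1.218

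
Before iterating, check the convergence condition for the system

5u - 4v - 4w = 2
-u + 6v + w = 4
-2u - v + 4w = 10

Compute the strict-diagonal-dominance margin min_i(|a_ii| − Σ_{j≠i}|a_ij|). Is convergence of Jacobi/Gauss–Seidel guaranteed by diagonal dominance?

row 1: |5| − (4+4) = -3
row 2: |6| − (1+1) = 4
row 3: |4| − (2+1) = 1
minimum over rows = -3 → not strictly diagonally dominant

-3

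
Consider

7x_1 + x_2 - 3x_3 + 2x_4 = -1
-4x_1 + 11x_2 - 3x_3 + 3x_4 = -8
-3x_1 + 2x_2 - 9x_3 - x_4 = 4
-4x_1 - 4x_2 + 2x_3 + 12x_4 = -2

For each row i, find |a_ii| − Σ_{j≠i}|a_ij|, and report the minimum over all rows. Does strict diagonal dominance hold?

1

row 1: |7| − (1+3+2) = 1
row 2: |11| − (4+3+3) = 1
row 3: |-9| − (3+2+1) = 3
row 4: |12| − (4+4+2) = 2
minimum over rows = 1 → strictly diagonally dominant (convergence guaranteed)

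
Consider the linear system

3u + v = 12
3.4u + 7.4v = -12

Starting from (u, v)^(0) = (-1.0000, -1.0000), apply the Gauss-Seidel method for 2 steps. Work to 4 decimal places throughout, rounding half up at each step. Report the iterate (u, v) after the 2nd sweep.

Iteration 1:
  u = (12 - (1)·-1.0000) / (3) = 4.3333
  v = (-12 - (3.4)·4.3333) / (7.4) = -3.6126
Iteration 2:
  u = (12 - (1)·-3.6126) / (3) = 5.2042
  v = (-12 - (3.4)·5.2042) / (7.4) = -4.0127

(5.2042, -4.0127)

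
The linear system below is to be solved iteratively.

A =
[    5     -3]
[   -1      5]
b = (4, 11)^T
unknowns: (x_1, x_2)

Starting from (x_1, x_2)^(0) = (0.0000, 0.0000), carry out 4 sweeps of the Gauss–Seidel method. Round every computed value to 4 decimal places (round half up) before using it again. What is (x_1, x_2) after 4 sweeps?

(2.4063, 2.6813)

Iteration 1:
  x_1 = (4 - (-3)·0.0000) / (5) = 0.8000
  x_2 = (11 - (-1)·0.8000) / (5) = 2.3600
Iteration 2:
  x_1 = (4 - (-3)·2.3600) / (5) = 2.2160
  x_2 = (11 - (-1)·2.2160) / (5) = 2.6432
Iteration 3:
  x_1 = (4 - (-3)·2.6432) / (5) = 2.3859
  x_2 = (11 - (-1)·2.3859) / (5) = 2.6772
Iteration 4:
  x_1 = (4 - (-3)·2.6772) / (5) = 2.4063
  x_2 = (11 - (-1)·2.4063) / (5) = 2.6813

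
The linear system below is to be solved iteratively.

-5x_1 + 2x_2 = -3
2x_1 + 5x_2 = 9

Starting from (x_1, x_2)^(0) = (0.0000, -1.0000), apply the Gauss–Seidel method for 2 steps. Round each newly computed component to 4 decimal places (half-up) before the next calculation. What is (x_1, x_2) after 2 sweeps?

Iteration 1:
  x_1 = (-3 - (2)·-1.0000) / (-5) = 0.2000
  x_2 = (9 - (2)·0.2000) / (5) = 1.7200
Iteration 2:
  x_1 = (-3 - (2)·1.7200) / (-5) = 1.2880
  x_2 = (9 - (2)·1.2880) / (5) = 1.2848

(1.2880, 1.2848)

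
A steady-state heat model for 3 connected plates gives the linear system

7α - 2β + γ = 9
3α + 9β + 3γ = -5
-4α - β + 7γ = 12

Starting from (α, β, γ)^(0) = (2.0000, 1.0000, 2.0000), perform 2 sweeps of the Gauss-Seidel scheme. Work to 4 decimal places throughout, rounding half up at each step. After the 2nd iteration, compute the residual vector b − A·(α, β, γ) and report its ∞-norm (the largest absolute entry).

Iteration 1:
  α = (9 - (-2)·1.0000 - (1)·2.0000) / (7) = 1.2857
  β = (-5 - (3)·1.2857 - (3)·2.0000) / (9) = -1.6508
  γ = (12 - (-4)·1.2857 - (-1)·-1.6508) / (7) = 2.2131
Iteration 2:
  α = (9 - (-2)·-1.6508 - (1)·2.2131) / (7) = 0.4979
  β = (-5 - (3)·0.4979 - (3)·2.2131) / (9) = -1.4592
  γ = (12 - (-4)·0.4979 - (-1)·-1.4592) / (7) = 1.7903
Residual b − A·x = (0.8060, 1.2682, 0.0003); ∞-norm = 1.2682

1.2682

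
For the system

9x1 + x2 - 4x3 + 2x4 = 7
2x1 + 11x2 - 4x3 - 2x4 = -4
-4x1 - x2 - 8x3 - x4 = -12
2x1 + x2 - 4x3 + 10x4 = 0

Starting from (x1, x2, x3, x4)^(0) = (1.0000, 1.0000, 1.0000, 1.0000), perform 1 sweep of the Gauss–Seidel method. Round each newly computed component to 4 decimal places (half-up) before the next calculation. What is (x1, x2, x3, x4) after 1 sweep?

(0.8889, 0.0202, 0.9280, 0.1914)

Iteration 1:
  x1 = (7 - (1)·1.0000 - (-4)·1.0000 - (2)·1.0000) / (9) = 0.8889
  x2 = (-4 - (2)·0.8889 - (-4)·1.0000 - (-2)·1.0000) / (11) = 0.0202
  x3 = (-12 - (-4)·0.8889 - (-1)·0.0202 - (-1)·1.0000) / (-8) = 0.9280
  x4 = (0 - (2)·0.8889 - (1)·0.0202 - (-4)·0.9280) / (10) = 0.1914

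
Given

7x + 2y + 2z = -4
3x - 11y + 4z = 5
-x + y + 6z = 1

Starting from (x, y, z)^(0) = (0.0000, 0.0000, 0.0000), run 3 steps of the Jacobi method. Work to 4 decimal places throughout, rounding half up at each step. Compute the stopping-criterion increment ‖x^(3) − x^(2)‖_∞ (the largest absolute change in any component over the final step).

Iteration 1:
  x = (-4 - (2)·0.0000 - (2)·0.0000) / (7) = -0.5714
  y = (5 - (3)·0.0000 - (4)·0.0000) / (-11) = -0.4545
  z = (1 - (-1)·0.0000 - (1)·0.0000) / (6) = 0.1667
Iteration 2:
  x = (-4 - (2)·-0.4545 - (2)·0.1667) / (7) = -0.4892
  y = (5 - (3)·-0.5714 - (4)·0.1667) / (-11) = -0.5498
  z = (1 - (-1)·-0.5714 - (1)·-0.4545) / (6) = 0.1472
Iteration 3:
  x = (-4 - (2)·-0.5498 - (2)·0.1472) / (7) = -0.4564
  y = (5 - (3)·-0.4892 - (4)·0.1472) / (-11) = -0.5344
  z = (1 - (-1)·-0.4892 - (1)·-0.5498) / (6) = 0.1768
Change: (0.0328, 0.0154, 0.0296) → max |·| = 0.0328

0.0328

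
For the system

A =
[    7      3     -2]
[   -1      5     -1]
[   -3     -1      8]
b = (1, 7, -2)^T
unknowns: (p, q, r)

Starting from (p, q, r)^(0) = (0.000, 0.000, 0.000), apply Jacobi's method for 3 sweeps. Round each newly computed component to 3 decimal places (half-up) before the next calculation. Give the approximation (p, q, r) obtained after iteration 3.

(-0.454, 1.290, -0.276)

Iteration 1:
  p = (1 - (3)·0.000 - (-2)·0.000) / (7) = 0.143
  q = (7 - (-1)·0.000 - (-1)·0.000) / (5) = 1.400
  r = (-2 - (-3)·0.000 - (-1)·0.000) / (8) = -0.250
Iteration 2:
  p = (1 - (3)·1.400 - (-2)·-0.250) / (7) = -0.529
  q = (7 - (-1)·0.143 - (-1)·-0.250) / (5) = 1.379
  r = (-2 - (-3)·0.143 - (-1)·1.400) / (8) = -0.021
Iteration 3:
  p = (1 - (3)·1.379 - (-2)·-0.021) / (7) = -0.454
  q = (7 - (-1)·-0.529 - (-1)·-0.021) / (5) = 1.290
  r = (-2 - (-3)·-0.529 - (-1)·1.379) / (8) = -0.276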